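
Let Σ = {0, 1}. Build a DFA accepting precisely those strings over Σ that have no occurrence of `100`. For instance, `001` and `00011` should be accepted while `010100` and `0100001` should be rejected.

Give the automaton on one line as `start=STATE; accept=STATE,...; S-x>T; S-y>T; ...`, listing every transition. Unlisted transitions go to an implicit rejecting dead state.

start=s0; accept=s0,s1,s2; s0-0>s0; s0-1>s1; s1-0>s2; s1-1>s1; s2-0>s3; s2-1>s1; s3-0>s3; s3-1>s3

Track partial matches of the forbidden pattern `100`. State s3 is a dead state reached once `100` has occurred; every other state accepts. s0 means no part of `100` is currently matched.
With 4 states:
        0   1  
>* s0   s0  s1 
 * s1   s2  s1 
 * s2   s3  s1 
   s3   s3  s3 
(> = start, * = accepting)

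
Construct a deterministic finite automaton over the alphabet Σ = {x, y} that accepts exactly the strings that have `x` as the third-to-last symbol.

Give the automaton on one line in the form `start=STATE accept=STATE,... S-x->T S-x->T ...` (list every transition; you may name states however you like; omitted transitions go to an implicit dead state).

start=s0 accept=s7,s8,s9,s10 s0-x->s1 s0-y->s2 s1-x->s3 s1-y->s4 s2-x->s5 s2-y->s6 s3-x->s7 s3-y->s8 s4-x->s9 s4-y->s10 s5-x->s11 s5-y->s12 s6-x->s13 s6-y->s14 s7-x->s7 s7-y->s8 s8-x->s9 s8-y->s10 s9-x->s11 s9-y->s12 s10-x->s13 s10-y->s14 s11-x->s7 s11-y->s8 s12-x->s9 s12-y->s10 s13-x->s11 s13-y->s12 s14-x->s13 s14-y->s14

A DFA must remember the last 3 symbols (since which symbol is third-to-last isn't known until the input ends). Use one state per possible window of the last ≤3 symbols; accept from those whose window starts with `x`.
A 15-state machine:
          x    y  
>  s0     s1   s2 
   s1     s3   s4 
   s2     s5   s6 
   s3     s7   s8 
   s4     s9  s10 
   s5    s11  s12 
   s6    s13  s14 
 * s7     s7   s8 
 * s8     s9  s10 
 * s9    s11  s12 
 * s10   s13  s14 
   s11    s7   s8 
   s12    s9  s10 
   s13   s11  s12 
   s14   s13  s14 
(> = start, * = accepting)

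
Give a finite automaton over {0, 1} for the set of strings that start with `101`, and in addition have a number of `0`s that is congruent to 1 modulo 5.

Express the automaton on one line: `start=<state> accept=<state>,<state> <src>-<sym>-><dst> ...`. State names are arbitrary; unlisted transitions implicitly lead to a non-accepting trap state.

start=q0 accept=q7 q0-0->q1 q0-1->q2 q1-0->q3 q1-1->q1 q2-0->q4 q2-1->q5 q3-0->q6 q3-1->q3 q4-0->q3 q4-1->q7 q5-0->q1 q5-1->q5 q6-0->q8 q6-1->q6 q7-0->q9 q7-1->q7 q8-0->q5 q8-1->q8 q9-0->q10 q9-1->q9 q10-0->q11 q10-1->q10 q11-0->q12 q11-1->q11 q12-0->q7 q12-1->q12

Build one automaton per condition and run them in lockstep. The first has 5 states tracking whether the input so far still matches the prefix `101`; the second has 5 states tracking the count of `0`s modulo 5. A product state is a pair (one from each), accepting exactly when both do.
13 states suffice.
          0    1  
>  q0     q1   q2 
   q1     q3   q1 
   q2     q4   q5 
   q3     q6   q3 
   q4     q3   q7 
   q5     q1   q5 
   q6     q8   q6 
 * q7     q9   q7 
   q8     q5   q8 
   q9    q10   q9 
   q10   q11  q10 
   q11   q12  q11 
   q12    q7  q12 
(> = start, * = accepting)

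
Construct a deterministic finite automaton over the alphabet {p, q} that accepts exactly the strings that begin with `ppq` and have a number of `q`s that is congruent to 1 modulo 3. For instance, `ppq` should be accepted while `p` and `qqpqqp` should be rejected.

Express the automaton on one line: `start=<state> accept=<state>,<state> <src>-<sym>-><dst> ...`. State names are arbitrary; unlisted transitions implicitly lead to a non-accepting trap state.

start=s0 accept=s4 s0-p->s1 s0-q->s2 s1-p->s3 s1-q->s2 s2-p->s2 s2-q->s2 s3-p->s2 s3-q->s4 s4-p->s4 s4-q->s5 s5-p->s5 s5-q->s6 s6-p->s6 s6-q->s4

Run two small machines in parallel and take their product. The first has 5 states tracking whether the input so far still matches the prefix `ppq`; the second has 3 states tracking the count of `q`s modulo 3. A product state is a pair (one from each), accepting exactly when both do. Equivalent product states are then merged.
With 7 states:
        p   q  
>  s0   s1  s2 
   s1   s3  s2 
   s2   s2  s2 
   s3   s2  s4 
 * s4   s4  s5 
   s5   s5  s6 
   s6   s6  s4 
(> = start, * = accepting)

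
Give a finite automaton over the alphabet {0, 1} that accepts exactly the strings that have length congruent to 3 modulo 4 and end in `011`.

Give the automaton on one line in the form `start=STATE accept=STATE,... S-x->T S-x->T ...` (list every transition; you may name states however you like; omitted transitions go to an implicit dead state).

Build one automaton per condition and run them in lockstep. The first has 4 states tracking the input length modulo 4; the second has 4 states tracking how much of the suffix `011` has currently been matched. A product state is a pair (one from each), accepting exactly when both do. Equivalent product states are then merged.
        0   1  
>  s0   s1  s2 
   s1   s3  s4 
   s2   s3  s3 
   s3   s5  s5 
   s4   s5  s6 
   s5   s0  s0 
 * s6   s0  s0 
(> = start, * = accepting)

start=s0 accept=s6 s0-0->s1 s0-1->s2 s1-0->s3 s1-1->s4 s2-0->s3 s2-1->s3 s3-0->s5 s3-1->s5 s4-0->s5 s4-1->s6 s5-0->s0 s5-1->s0 s6-0->s0 s6-1->s0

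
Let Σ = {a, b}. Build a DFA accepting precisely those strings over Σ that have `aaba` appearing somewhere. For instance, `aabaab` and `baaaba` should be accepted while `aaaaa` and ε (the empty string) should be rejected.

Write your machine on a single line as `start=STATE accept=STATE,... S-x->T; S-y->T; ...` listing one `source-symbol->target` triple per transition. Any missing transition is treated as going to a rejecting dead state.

start=s0; accept=s4; s0-a->s1; s0-b->s0; s1-a->s2; s1-b->s0; s2-a->s2; s2-b->s3; s3-a->s4; s3-b->s0; s4-a->s4; s4-b->s4

Track how much of `aaba` has been matched so far: state s0 is no progress, s4 is the absorbing accept state reached once `aaba` has occurred. Intermediate states record partial matches; on a mismatch, fall back to the longest reusable overlap.
5 states suffice.
        a   b  
>  s0   s1  s0 
   s1   s2  s0 
   s2   s2  s3 
   s3   s4  s0 
 * s4   s4  s4 
(> = start, * = accepting)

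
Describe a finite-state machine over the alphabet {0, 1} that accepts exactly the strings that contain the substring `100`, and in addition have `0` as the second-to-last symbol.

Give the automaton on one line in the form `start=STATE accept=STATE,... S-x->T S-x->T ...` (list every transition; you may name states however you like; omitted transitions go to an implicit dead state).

start=S0 accept=S3,S4 S0-0->S0 S0-1->S1 S1-0->S2 S1-1->S1 S2-0->S3 S2-1->S1 S3-0->S3 S3-1->S4 S4-0->S5 S4-1->S6 S5-0->S3 S5-1->S4 S6-0->S5 S6-1->S6

Build one automaton per condition and run them in lockstep. The first has 4 states tracking whether and how much of `100` has been seen; the second has 7 states tracking the last 2 symbols read. A product state is a pair (one from each), accepting exactly when both do. Minimizing collapses redundant product states.
A 7-state machine:
        0   1  
>  S0   S0  S1 
   S1   S2  S1 
   S2   S3  S1 
 * S3   S3  S4 
 * S4   S5  S6 
   S5   S3  S4 
   S6   S5  S6 
(> = start, * = accepting)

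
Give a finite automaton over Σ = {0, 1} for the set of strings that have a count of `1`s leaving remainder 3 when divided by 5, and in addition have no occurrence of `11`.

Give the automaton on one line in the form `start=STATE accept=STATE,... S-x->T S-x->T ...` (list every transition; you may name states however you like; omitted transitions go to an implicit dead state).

Handle the two conditions separately and then intersect. The first has 5 states tracking the count of `1`s modulo 5; the second has 3 states tracking partial matches of the forbidden pattern `11`. A product state is a pair (one from each), accepting exactly when both do. Minimizing collapses redundant product states.
An 11-state machine:
          0    1  
>  q0     q0   q1 
   q1     q2   q3 
   q2     q2   q4 
   q3     q3   q3 
   q4     q5   q3 
   q5     q5   q6 
 * q6     q7   q3 
 * q7     q7   q8 
   q8     q9   q3 
   q9     q9  q10 
   q10    q0   q3 
(> = start, * = accepting)

start=q0 accept=q6,q7 q0-0->q0 q0-1->q1 q1-0->q2 q1-1->q3 q2-0->q2 q2-1->q4 q3-0->q3 q3-1->q3 q4-0->q5 q4-1->q3 q5-0->q5 q5-1->q6 q6-0->q7 q6-1->q3 q7-0->q7 q7-1->q8 q8-0->q9 q8-1->q3 q9-0->q9 q9-1->q10 q10-0->q0 q10-1->q3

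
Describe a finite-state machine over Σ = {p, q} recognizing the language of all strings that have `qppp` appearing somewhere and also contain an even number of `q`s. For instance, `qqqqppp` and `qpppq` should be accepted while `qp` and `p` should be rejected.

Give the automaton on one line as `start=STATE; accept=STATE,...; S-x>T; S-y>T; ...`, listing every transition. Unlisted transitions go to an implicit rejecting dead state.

start=A; accept=I; A-p>A; A-q>B; B-p>C; B-q>D; C-p>E; C-q>D; D-p>F; D-q>B; E-p>G; E-q>D; F-p>H; F-q>B; G-p>G; G-q>I; H-p>I; H-q>B; I-p>I; I-q>G

Handle the two conditions separately and then intersect. One (5 states) tracks whether and how much of `qppp` has been seen; the other (2 states) tracks the count of `q`s modulo 2. Each combined state is a pair, one component from each; accept when both components accept.
A 9-state machine:
       p  q 
>  A   A  B 
   B   C  D 
   C   E  D 
   D   F  B 
   E   G  D 
   F   H  B 
   G   G  I 
   H   I  B 
 * I   I  G 
(> = start, * = accepting)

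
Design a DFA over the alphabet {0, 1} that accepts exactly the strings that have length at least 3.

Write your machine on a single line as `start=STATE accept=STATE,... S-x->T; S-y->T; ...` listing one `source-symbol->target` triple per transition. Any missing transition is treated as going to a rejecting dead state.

Count input length up to 4: every symbol moves from S0 toward S4, which means 'more than 3' and absorbs. Accept from {S3, S4}.
With 5 states:
        0   1  
>  S0   S1  S1 
   S1   S2  S2 
   S2   S3  S3 
 * S3   S4  S4 
 * S4   S4  S4 
(> = start, * = accepting)

start=S0; accept=S3,S4; S0-0->S1; S0-1->S1; S1-0->S2; S1-1->S2; S2-0->S3; S2-1->S3; S3-0->S4; S3-1->S4; S4-0->S4; S4-1->S4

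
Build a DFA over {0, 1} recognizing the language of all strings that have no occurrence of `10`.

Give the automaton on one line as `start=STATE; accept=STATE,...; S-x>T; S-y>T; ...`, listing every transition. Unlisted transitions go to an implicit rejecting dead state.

start=q0; accept=q0,q1; q0-0>q0; q0-1>q1; q1-0>q2; q1-1>q1; q2-0>q2; q2-1>q2

This is the complement of 'contains `10`'. Use the same substring-matching states — q0 through q2 holding how much of `10` has just been matched — but flip the accepting set: everything except the trap q2 accepts.
A 3-state machine:
        0   1  
>* q0   q0  q1 
 * q1   q2  q1 
   q2   q2  q2 
(> = start, * = accepting)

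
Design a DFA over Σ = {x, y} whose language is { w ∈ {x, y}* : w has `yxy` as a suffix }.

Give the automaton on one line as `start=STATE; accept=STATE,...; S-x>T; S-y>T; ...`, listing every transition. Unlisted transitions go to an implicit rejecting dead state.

Let each state record the length of the longest suffix of the input read so far that is also a prefix of `yxy`. q1 means the last symbol is `y`; q2 means the last 2 symbols are `yx`; q3 means the last 3 symbols are `yxy`. Accept only at q3, where the string currently ends in `yxy`.
A 4-state machine:
        x   y  
>  q0   q0  q1 
   q1   q2  q1 
   q2   q0  q3 
 * q3   q2  q1 
(> = start, * = accepting)

start=q0; accept=q3; q0-x>q0; q0-y>q1; q1-x>q2; q1-y>q1; q2-x>q0; q2-y>q3; q3-x>q2; q3-y>q1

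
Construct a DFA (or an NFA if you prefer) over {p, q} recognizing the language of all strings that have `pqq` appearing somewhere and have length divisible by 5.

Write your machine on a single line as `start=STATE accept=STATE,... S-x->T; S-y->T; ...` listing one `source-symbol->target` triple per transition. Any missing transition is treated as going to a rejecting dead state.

Handle the two conditions separately and then intersect. One (4 states) tracks whether and how much of `pqq` has been seen; the other (5 states) tracks the input length modulo 5. Each combined state is a pair, one component from each; accept when both components accept.
With 20 states:
          p    q  
>  s0     s1   s2 
   s1     s3   s4 
   s2     s3   s5 
   s3     s6   s7 
   s4     s6   s8 
   s5     s6   s9 
   s6    s10  s11 
   s7    s10  s12 
   s8    s12  s12 
   s9    s10  s13 
   s10   s14  s15 
   s11   s14  s16 
   s12   s16  s16 
   s13   s14   s0 
   s14    s1  s17 
   s15    s1  s18 
 * s16   s18  s18 
   s17    s3  s19 
   s18   s19  s19 
   s19    s8   s8 
(> = start, * = accepting)

start=s0; accept=s16; s0-p->s1; s0-q->s2; s1-p->s3; s1-q->s4; s2-p->s3; s2-q->s5; s3-p->s6; s3-q->s7; s4-p->s6; s4-q->s8; s5-p->s6; s5-q->s9; s6-p->s10; s6-q->s11; s7-p->s10; s7-q->s12; s8-p->s12; s8-q->s12; s9-p->s10; s9-q->s13; s10-p->s14; s10-q->s15; s11-p->s14; s11-q->s16; s12-p->s16; s12-q->s16; s13-p->s14; s13-q->s0; s14-p->s1; s14-q->s17; s15-p->s1; s15-q->s18; s16-p->s18; s16-q->s18; s17-p->s3; s17-q->s19; s18-p->s19; s18-q->s19; s19-p->s8; s19-q->s8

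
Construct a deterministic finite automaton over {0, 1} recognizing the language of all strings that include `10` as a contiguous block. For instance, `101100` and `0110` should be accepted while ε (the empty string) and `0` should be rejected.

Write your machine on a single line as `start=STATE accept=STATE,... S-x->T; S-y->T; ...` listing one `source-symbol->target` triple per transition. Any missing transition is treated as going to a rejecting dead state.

Track how much of `10` has been matched so far: state A is no progress, C is the absorbing accept state reached once `10` has occurred. Intermediate states record partial matches; on a mismatch, fall back to the longest reusable overlap.
With 3 states:
       0  1 
>  A   A  B 
   B   C  B 
 * C   C  C 
(> = start, * = accepting)

start=A; accept=C; A-0->A; A-1->B; B-0->C; B-1->B; C-0->C; C-1->C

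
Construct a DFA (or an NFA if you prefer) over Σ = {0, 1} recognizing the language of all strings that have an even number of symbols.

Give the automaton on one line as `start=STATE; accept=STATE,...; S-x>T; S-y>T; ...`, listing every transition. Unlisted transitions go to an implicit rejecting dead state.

start=S0; accept=S0; S0-0>S1; S0-1>S1; S1-0>S0; S1-1>S0

Only the length mod 2 matters, so use a 2-cycle: from any state, every input symbol moves to the next state, wrapping S1 back to S0. Mark S0 accepting.
2 states suffice.
        0   1  
>* S0   S1  S1 
   S1   S0  S0 
(> = start, * = accepting)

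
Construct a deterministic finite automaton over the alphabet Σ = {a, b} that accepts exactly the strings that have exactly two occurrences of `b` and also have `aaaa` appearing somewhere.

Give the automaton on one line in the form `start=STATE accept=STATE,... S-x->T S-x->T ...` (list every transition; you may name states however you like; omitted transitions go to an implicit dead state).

Handle the two conditions separately and then intersect. One (4 states) tracks the count of `b`s, saturating at 3; the other (5 states) tracks whether and how much of `aaaa` has been seen. Each combined state is a pair, one component from each; accept when both components accept. Minimizing collapses redundant product states.
With 16 states:
          a    b  
>  q0     q1   q2 
   q1     q3   q2 
   q2     q4   q5 
   q3     q6   q2 
   q4     q7   q5 
   q5     q8   q9 
   q6    q10   q2 
   q7    q11   q5 
   q8    q12   q9 
   q9     q9   q9 
   q10   q10  q13 
   q11   q13   q5 
   q12   q14   q9 
   q13   q13  q15 
   q14   q15   q9 
 * q15   q15   q9 
(> = start, * = accepting)

start=q0 accept=q15 q0-a->q1 q0-b->q2 q1-a->q3 q1-b->q2 q2-a->q4 q2-b->q5 q3-a->q6 q3-b->q2 q4-a->q7 q4-b->q5 q5-a->q8 q5-b->q9 q6-a->q10 q6-b->q2 q7-a->q11 q7-b->q5 q8-a->q12 q8-b->q9 q9-a->q9 q9-b->q9 q10-a->q10 q10-b->q13 q11-a->q13 q11-b->q5 q12-a->q14 q12-b->q9 q13-a->q13 q13-b->q15 q14-a->q15 q14-b->q9 q15-a->q15 q15-b->q9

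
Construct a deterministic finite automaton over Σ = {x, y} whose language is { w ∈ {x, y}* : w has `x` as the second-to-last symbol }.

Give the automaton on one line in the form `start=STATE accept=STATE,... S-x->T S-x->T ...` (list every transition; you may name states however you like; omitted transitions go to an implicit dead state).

start=q0 accept=q3,q4 q0-x->q1 q0-y->q2 q1-x->q3 q1-y->q4 q2-x->q5 q2-y->q6 q3-x->q3 q3-y->q4 q4-x->q5 q4-y->q6 q5-x->q3 q5-y->q4 q6-x->q5 q6-y->q6

Because acceptance depends on a position counted from the end, the machine has to buffer the most recent 2 symbols. Make each state the string of the last up-to-2 symbols read; on input `x` shift the window left and append `x`. Accept when the buffered window has length 2 and begins with `x`.
A 7-state machine:
        x   y  
>  q0   q1  q2 
   q1   q3  q4 
   q2   q5  q6 
 * q3   q3  q4 
 * q4   q5  q6 
   q5   q3  q4 
   q6   q5  q6 
(> = start, * = accepting)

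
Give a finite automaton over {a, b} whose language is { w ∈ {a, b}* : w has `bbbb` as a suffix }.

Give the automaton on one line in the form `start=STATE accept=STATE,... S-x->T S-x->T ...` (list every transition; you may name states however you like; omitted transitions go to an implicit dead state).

Let each state record the length of the longest suffix of the input read so far that is also a prefix of `bbbb`. q1 means the last symbol is `b`; q2 means the last 2 symbols are `bb`; q3 means the last 3 symbols are `bbb`; q4 means the last 4 symbols are `bbbb`. Accept only at q4, where the string currently ends in `bbbb`.
With 5 states:
        a   b  
>  q0   q0  q1 
   q1   q0  q2 
   q2   q0  q3 
   q3   q0  q4 
 * q4   q0  q4 
(> = start, * = accepting)

start=q0 accept=q4 q0-a->q0 q0-b->q1 q1-a->q0 q1-b->q2 q2-a->q0 q2-b->q3 q3-a->q0 q3-b->q4 q4-a->q0 q4-b->q4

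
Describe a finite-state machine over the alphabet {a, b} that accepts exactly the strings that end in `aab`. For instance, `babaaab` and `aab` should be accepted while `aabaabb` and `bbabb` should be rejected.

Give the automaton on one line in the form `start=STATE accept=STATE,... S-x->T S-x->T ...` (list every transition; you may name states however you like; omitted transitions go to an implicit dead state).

start=s0 accept=s3 s0-a->s1 s0-b->s0 s1-a->s2 s1-b->s0 s2-a->s2 s2-b->s3 s3-a->s1 s3-b->s0

Let each state record the length of the longest suffix of the input read so far that is also a prefix of `aab`. s1 means the last symbol is `a`; s2 means the last 2 symbols are `aa`; s3 means the last 3 symbols are `aab`. Accept only at s3, where the string currently ends in `aab`.
With 4 states:
        a   b  
>  s0   s1  s0 
   s1   s2  s0 
   s2   s2  s3 
 * s3   s1  s0 
(> = start, * = accepting)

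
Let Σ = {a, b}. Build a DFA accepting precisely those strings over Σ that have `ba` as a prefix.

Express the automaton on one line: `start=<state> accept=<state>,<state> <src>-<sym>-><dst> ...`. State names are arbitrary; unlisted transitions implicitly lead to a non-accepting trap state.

start=s0 accept=s2 s0-a->s3 s0-b->s1 s1-a->s2 s1-b->s3 s2-a->s2 s2-b->s2 s3-a->s3 s3-b->s3

Walk along `ba` while the input agrees: from s0 take `b` to s1, and so on. Any deviation drops to the rejecting sink s3. Once s2 is reached the prefix is confirmed and every continuation is accepted.
4 states suffice.
        a   b  
>  s0   s3  s1 
   s1   s2  s3 
 * s2   s2  s2 
   s3   s3  s3 
(> = start, * = accepting)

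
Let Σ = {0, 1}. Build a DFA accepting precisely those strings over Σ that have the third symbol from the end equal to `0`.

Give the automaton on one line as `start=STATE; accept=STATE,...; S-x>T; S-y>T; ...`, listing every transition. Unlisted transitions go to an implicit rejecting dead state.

start=s0; accept=s7,s8,s9,s10; s0-0>s1; s0-1>s2; s1-0>s3; s1-1>s4; s2-0>s5; s2-1>s6; s3-0>s7; s3-1>s8; s4-0>s9; s4-1>s10; s5-0>s11; s5-1>s12; s6-0>s13; s6-1>s14; s7-0>s7; s7-1>s8; s8-0>s9; s8-1>s10; s9-0>s11; s9-1>s12; s10-0>s13; s10-1>s14; s11-0>s7; s11-1>s8; s12-0>s9; s12-1>s10; s13-0>s11; s13-1>s12; s14-0>s13; s14-1>s14

A DFA must remember the last 3 symbols (since which symbol is third-to-last isn't known until the input ends). Use one state per possible window of the last ≤3 symbols; accept from those whose window starts with `0`.
With 15 states:
          0    1  
>  s0     s1   s2 
   s1     s3   s4 
   s2     s5   s6 
   s3     s7   s8 
   s4     s9  s10 
   s5    s11  s12 
   s6    s13  s14 
 * s7     s7   s8 
 * s8     s9  s10 
 * s9    s11  s12 
 * s10   s13  s14 
   s11    s7   s8 
   s12    s9  s10 
   s13   s11  s12 
   s14   s13  s14 
(> = start, * = accepting)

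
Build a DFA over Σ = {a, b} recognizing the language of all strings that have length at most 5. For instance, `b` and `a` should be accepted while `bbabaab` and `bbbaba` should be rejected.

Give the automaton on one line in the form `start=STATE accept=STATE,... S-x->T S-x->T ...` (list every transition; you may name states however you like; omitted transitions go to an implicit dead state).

start=q0 accept=q0,q1,q2,q3,q4,q5 q0-a->q1 q0-b->q1 q1-a->q2 q1-b->q2 q2-a->q3 q2-b->q3 q3-a->q4 q3-b->q4 q4-a->q5 q4-b->q5 q5-a->q6 q5-b->q6 q6-a->q6 q6-b->q6

We only need to distinguish lengths 0, 1, …, 5, and '>5'. Chain q0 → q1 → q2 → q3 → q4 → q5 → q6 on every symbol, with q6 looping. Accepting states: {q0, q1, q2, q3, q4, q5}.
A 7-state machine:
        a   b  
>* q0   q1  q1 
 * q1   q2  q2 
 * q2   q3  q3 
 * q3   q4  q4 
 * q4   q5  q5 
 * q5   q6  q6 
   q6   q6  q6 
(> = start, * = accepting)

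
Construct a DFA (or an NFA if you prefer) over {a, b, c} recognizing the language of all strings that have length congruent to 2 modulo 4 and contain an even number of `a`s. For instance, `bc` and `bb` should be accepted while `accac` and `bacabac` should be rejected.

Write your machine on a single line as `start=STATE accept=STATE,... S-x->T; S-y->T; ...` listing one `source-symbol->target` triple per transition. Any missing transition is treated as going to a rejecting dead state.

Build one automaton per condition and run them in lockstep. The first has 4 states tracking the input length modulo 4; the second has 2 states tracking the count of `a`s modulo 2. A product state is a pair (one from each), accepting exactly when both do.
With 8 states:
        a   b   c  
>  q0   q1  q2  q2 
   q1   q3  q4  q4 
   q2   q4  q3  q3 
 * q3   q5  q6  q6 
   q4   q6  q5  q5 
   q5   q0  q7  q7 
   q6   q7  q0  q0 
   q7   q2  q1  q1 
(> = start, * = accepting)

start=q0; accept=q3; q0-a->q1; q0-b->q2; q0-c->q2; q1-a->q3; q1-b->q4; q1-c->q4; q2-a->q4; q2-b->q3; q2-c->q3; q3-a->q5; q3-b->q6; q3-c->q6; q4-a->q6; q4-b->q5; q4-c->q5; q5-a->q0; q5-b->q7; q5-c->q7; q6-a->q7; q6-b->q0; q6-c->q0; q7-a->q2; q7-b->q1; q7-c->q1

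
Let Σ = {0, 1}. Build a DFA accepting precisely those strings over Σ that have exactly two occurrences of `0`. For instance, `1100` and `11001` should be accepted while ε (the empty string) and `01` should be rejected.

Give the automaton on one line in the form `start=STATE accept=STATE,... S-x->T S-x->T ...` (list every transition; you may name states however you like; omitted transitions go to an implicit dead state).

Only the number of `0`s matters, and only up to 3. Make a chain s0 → s1 → s2 → s3 advanced by each `0` (with s3 absorbing); every other symbol self-loops. The accepting set is {s2}.
4 states suffice.
        0   1  
>  s0   s1  s0 
   s1   s2  s1 
 * s2   s3  s2 
   s3   s3  s3 
(> = start, * = accepting)

start=s0 accept=s2 s0-0->s1 s0-1->s0 s1-0->s2 s1-1->s1 s2-0->s3 s2-1->s2 s3-0->s3 s3-1->s3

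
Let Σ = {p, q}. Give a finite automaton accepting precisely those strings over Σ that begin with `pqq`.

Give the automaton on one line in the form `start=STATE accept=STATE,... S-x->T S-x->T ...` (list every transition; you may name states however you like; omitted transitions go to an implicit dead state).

Walk along `pqq` while the input agrees: from A take `p` to B, and so on. Any deviation drops to the rejecting sink E. Once D is reached the prefix is confirmed and every continuation is accepted.
With 5 states:
       p  q 
>  A   B  E 
   B   E  C 
   C   E  D 
 * D   D  D 
   E   E  E 
(> = start, * = accepting)

start=A accept=D A-p->B A-q->E B-p->E B-q->C C-p->E C-q->D D-p->D D-q->D E-p->E E-q->E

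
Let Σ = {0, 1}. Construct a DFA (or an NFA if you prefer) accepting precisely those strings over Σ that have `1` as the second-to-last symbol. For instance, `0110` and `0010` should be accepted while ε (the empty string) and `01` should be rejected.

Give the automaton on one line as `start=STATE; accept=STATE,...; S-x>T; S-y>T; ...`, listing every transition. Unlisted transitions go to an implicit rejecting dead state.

A DFA must remember the last 2 symbols (since which symbol is second-to-last isn't known until the input ends). Use one state per possible window of the last ≤2 symbols; accept from those whose window starts with `1`.
A 7-state machine:
        0   1  
>  s0   s1  s2 
   s1   s3  s4 
   s2   s5  s6 
   s3   s3  s4 
   s4   s5  s6 
 * s5   s3  s4 
 * s6   s5  s6 
(> = start, * = accepting)

start=s0; accept=s5,s6; s0-0>s1; s0-1>s2; s1-0>s3; s1-1>s4; s2-0>s5; s2-1>s6; s3-0>s3; s3-1>s4; s4-0>s5; s4-1>s6; s5-0>s3; s5-1>s4; s6-0>s5; s6-1>s6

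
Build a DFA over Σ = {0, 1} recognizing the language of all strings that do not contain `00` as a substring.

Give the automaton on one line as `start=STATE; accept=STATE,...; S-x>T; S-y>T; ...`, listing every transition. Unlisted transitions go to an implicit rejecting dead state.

start=q0; accept=q0,q1; q0-0>q1; q0-1>q0; q1-0>q2; q1-1>q0; q2-0>q2; q2-1>q2

Track partial matches of the forbidden pattern `00`. State q2 is a dead state reached once `00` has occurred; every other state accepts. q0 means no part of `00` is currently matched.
With 3 states:
        0   1  
>* q0   q1  q0 
 * q1   q2  q0 
   q2   q2  q2 
(> = start, * = accepting)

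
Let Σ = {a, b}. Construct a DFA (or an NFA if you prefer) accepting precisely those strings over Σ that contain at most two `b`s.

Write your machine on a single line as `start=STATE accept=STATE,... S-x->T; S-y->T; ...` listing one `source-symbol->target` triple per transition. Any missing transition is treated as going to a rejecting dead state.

Count `b`s, saturating at 3: states s0 through s2 mean 0 through 2 `b`s seen; s3 means more than 2. Each `b` increments (capped at s3); other symbols loop. Accept from {s0, s1, s2}.
        a   b  
>* s0   s0  s1 
 * s1   s1  s2 
 * s2   s2  s3 
   s3   s3  s3 
(> = start, * = accepting)

start=s0; accept=s0,s1,s2; s0-a->s0; s0-b->s1; s1-a->s1; s1-b->s2; s2-a->s2; s2-b->s3; s3-a->s3; s3-b->s3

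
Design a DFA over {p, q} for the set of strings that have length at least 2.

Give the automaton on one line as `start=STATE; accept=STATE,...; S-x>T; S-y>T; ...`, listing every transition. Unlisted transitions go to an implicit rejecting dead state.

start=A; accept=C,D; A-p>B; A-q>B; B-p>C; B-q>C; C-p>D; C-q>D; D-p>D; D-q>D

We only need to distinguish lengths 0, 1, …, 2, and '>2'. Chain A → B → C → D on every symbol, with D looping. Accepting states: {C, D}.
A 4-state machine:
       p  q 
>  A   B  B 
   B   C  C 
 * C   D  D 
 * D   D  D 
(> = start, * = accepting)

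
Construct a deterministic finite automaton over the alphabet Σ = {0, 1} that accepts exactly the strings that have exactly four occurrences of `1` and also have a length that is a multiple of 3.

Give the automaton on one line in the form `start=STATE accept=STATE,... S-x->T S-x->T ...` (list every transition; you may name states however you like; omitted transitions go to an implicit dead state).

start=q0 accept=q15 q0-0->q1 q0-1->q2 q1-0->q3 q1-1->q4 q2-0->q4 q2-1->q5 q3-0->q0 q3-1->q6 q4-0->q6 q4-1->q7 q5-0->q7 q5-1->q8 q6-0->q2 q6-1->q9 q7-0->q9 q7-1->q10 q8-0->q10 q8-1->q11 q9-0->q5 q9-1->q12 q10-0->q12 q10-1->q13 q11-0->q13 q11-1->q14 q12-0->q8 q12-1->q15 q13-0->q15 q13-1->q14 q14-0->q14 q14-1->q14 q15-0->q11 q15-1->q14

Handle the two conditions separately and then intersect. The first has 6 states tracking the count of `1`s, saturating at 5; the second has 3 states tracking the input length modulo 3. A product state is a pair (one from each), accepting exactly when both do. Equivalent product states are then merged.
          0    1  
>  q0     q1   q2 
   q1     q3   q4 
   q2     q4   q5 
   q3     q0   q6 
   q4     q6   q7 
   q5     q7   q8 
   q6     q2   q9 
   q7     q9  q10 
   q8    q10  q11 
   q9     q5  q12 
   q10   q12  q13 
   q11   q13  q14 
   q12    q8  q15 
   q13   q15  q14 
   q14   q14  q14 
 * q15   q11  q14 
(> = start, * = accepting)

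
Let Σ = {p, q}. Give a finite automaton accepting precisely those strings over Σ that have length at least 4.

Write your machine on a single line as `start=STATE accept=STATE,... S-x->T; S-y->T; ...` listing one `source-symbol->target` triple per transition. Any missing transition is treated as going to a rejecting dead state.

We only need to distinguish lengths 0, 1, …, 4, and '>4'. Chain S0 → S1 → S2 → S3 → S4 → S5 on every symbol, with S5 looping. Accepting states: {S4, S5}.
With 6 states:
        p   q  
>  S0   S1  S1 
   S1   S2  S2 
   S2   S3  S3 
   S3   S4  S4 
 * S4   S5  S5 
 * S5   S5  S5 
(> = start, * = accepting)

start=S0; accept=S4,S5; S0-p->S1; S0-q->S1; S1-p->S2; S1-q->S2; S2-p->S3; S2-q->S3; S3-p->S4; S3-q->S4; S4-p->S5; S4-q->S5; S5-p->S5; S5-q->S5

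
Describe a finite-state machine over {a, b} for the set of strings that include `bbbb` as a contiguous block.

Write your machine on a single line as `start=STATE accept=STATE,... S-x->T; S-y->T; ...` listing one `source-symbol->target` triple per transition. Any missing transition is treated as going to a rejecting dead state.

start=S0; accept=S4; S0-a->S0; S0-b->S1; S1-a->S0; S1-b->S2; S2-a->S0; S2-b->S3; S3-a->S0; S3-b->S4; S4-a->S4; S4-b->S4

States S0..S3 record the length of the longest prefix of `bbbb` that matches the current input suffix. Reaching S4 means `bbbb` has been seen, and we stay there forever. Accept from S4.
With 5 states:
        a   b  
>  S0   S0  S1 
   S1   S0  S2 
   S2   S0  S3 
   S3   S0  S4 
 * S4   S4  S4 
(> = start, * = accepting)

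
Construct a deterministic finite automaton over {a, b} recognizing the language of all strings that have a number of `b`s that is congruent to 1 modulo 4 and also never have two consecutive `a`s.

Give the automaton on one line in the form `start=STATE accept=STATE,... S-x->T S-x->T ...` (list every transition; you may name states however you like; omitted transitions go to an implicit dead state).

start=s0 accept=s2,s4 s0-a->s1 s0-b->s2 s1-a->s3 s1-b->s2 s2-a->s4 s2-b->s5 s3-a->s3 s3-b->s6 s4-a->s6 s4-b->s5 s5-a->s7 s5-b->s8 s6-a->s6 s6-b->s9 s7-a->s9 s7-b->s8 s8-a->s10 s8-b->s0 s9-a->s9 s9-b->s11 s10-a->s11 s10-b->s0 s11-a->s11 s11-b->s3

Handle the two conditions separately and then intersect. One (4 states) tracks the count of `b`s modulo 4; the other (3 states) tracks partial matches of the forbidden pattern `aa`. Each combined state is a pair, one component from each; accept when both components accept.
A 12-state machine:
          a    b  
>  s0     s1   s2 
   s1     s3   s2 
 * s2     s4   s5 
   s3     s3   s6 
 * s4     s6   s5 
   s5     s7   s8 
   s6     s6   s9 
   s7     s9   s8 
   s8    s10   s0 
   s9     s9  s11 
   s10   s11   s0 
   s11   s11   s3 
(> = start, * = accepting)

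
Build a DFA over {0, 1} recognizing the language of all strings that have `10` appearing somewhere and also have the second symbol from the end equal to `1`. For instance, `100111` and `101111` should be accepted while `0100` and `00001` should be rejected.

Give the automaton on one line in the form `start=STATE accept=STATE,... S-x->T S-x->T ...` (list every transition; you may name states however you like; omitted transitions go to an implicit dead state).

start=q0 accept=q5,q9 q0-0->q1 q0-1->q2 q1-0->q3 q1-1->q4 q2-0->q5 q2-1->q6 q3-0->q3 q3-1->q4 q4-0->q5 q4-1->q6 q5-0->q7 q5-1->q8 q6-0->q5 q6-1->q6 q7-0->q7 q7-1->q8 q8-0->q5 q8-1->q9 q9-0->q5 q9-1->q9

Handle the two conditions separately and then intersect. One (3 states) tracks whether and how much of `10` has been seen; the other (7 states) tracks the last 2 symbols read. Each combined state is a pair, one component from each; accept when both components accept.
10 states suffice.
        0   1  
>  q0   q1  q2 
   q1   q3  q4 
   q2   q5  q6 
   q3   q3  q4 
   q4   q5  q6 
 * q5   q7  q8 
   q6   q5  q6 
   q7   q7  q8 
   q8   q5  q9 
 * q9   q5  q9 
(> = start, * = accepting)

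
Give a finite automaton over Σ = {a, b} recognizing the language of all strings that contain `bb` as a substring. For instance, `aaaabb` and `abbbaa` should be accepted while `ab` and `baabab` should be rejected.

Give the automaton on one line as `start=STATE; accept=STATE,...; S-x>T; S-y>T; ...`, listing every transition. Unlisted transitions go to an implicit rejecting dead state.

start=q0; accept=q2; q0-a>q0; q0-b>q1; q1-a>q0; q1-b>q2; q2-a>q2; q2-b>q2

Track how much of `bb` has been matched so far: state q0 is no progress, q2 is the absorbing accept state reached once `bb` has occurred. Intermediate states record partial matches; on a mismatch, fall back to the longest reusable overlap.
        a   b  
>  q0   q0  q1 
   q1   q0  q2 
 * q2   q2  q2 
(> = start, * = accepting)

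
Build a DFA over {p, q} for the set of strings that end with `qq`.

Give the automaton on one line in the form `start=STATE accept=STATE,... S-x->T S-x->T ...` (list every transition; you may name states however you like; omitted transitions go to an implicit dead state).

start=s0 accept=s2 s0-p->s0 s0-q->s1 s1-p->s0 s1-q->s2 s2-p->s0 s2-q->s2

Remember how much of `qq` the current input suffix matches. State s0 means no match yet; s1 means the last symbol is `q`; s2 means the last 2 symbols are `qq`. Only s2 accepts. On a mismatch, fall back to the longest proper suffix that is still a prefix of `qq`.
A 3-state machine:
        p   q  
>  s0   s0  s1 
   s1   s0  s2 
 * s2   s0  s2 
(> = start, * = accepting)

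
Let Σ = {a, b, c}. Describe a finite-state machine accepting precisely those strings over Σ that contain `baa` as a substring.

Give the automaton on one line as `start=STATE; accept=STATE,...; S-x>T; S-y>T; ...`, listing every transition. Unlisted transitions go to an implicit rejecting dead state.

States q0..q2 record the length of the longest prefix of `baa` that matches the current input suffix. Reaching q3 means `baa` has been seen, and we stay there forever. Accept from q3.
4 states suffice.
        a   b   c  
>  q0   q0  q1  q0 
   q1   q2  q1  q0 
   q2   q3  q1  q0 
 * q3   q3  q3  q3 
(> = start, * = accepting)

start=q0; accept=q3; q0-a>q0; q0-b>q1; q0-c>q0; q1-a>q2; q1-b>q1; q1-c>q0; q2-a>q3; q2-b>q1; q2-c>q0; q3-a>q3; q3-b>q3; q3-c>q3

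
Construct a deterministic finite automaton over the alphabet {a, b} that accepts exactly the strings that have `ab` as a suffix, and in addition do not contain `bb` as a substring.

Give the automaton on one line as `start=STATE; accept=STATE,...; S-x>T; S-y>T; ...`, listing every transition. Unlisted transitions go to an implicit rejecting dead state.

Handle the two conditions separately and then intersect. The first has 3 states tracking how much of the suffix `ab` has currently been matched; the second has 3 states tracking partial matches of the forbidden pattern `bb`. A product state is a pair (one from each), accepting exactly when both do.
        a   b  
>  q0   q1  q2 
   q1   q1  q3 
   q2   q1  q4 
 * q3   q1  q4 
   q4   q5  q4 
   q5   q5  q6 
   q6   q5  q4 
(> = start, * = accepting)

start=q0; accept=q3; q0-a>q1; q0-b>q2; q1-a>q1; q1-b>q3; q2-a>q1; q2-b>q4; q3-a>q1; q3-b>q4; q4-a>q5; q4-b>q4; q5-a>q5; q5-b>q6; q6-a>q5; q6-b>q4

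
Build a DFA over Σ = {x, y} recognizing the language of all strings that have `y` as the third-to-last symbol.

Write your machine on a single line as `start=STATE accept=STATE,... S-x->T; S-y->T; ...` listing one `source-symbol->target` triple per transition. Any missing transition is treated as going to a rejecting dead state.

A DFA must remember the last 3 symbols (since which symbol is third-to-last isn't known until the input ends). Use one state per possible window of the last ≤3 symbols; accept from those whose window starts with `y`.
15 states suffice.
       x  y 
>  A   B  C 
   B   D  E 
   C   F  G 
   D   H  I 
   E   J  K 
   F   L  M 
   G   N  O 
   H   H  I 
   I   J  K 
   J   L  M 
   K   N  O 
 * L   H  I 
 * M   J  K 
 * N   L  M 
 * O   N  O 
(> = start, * = accepting)

start=A; accept=L,M,N,O; A-x->B; A-y->C; B-x->D; B-y->E; C-x->F; C-y->G; D-x->H; D-y->I; E-x->J; E-y->K; F-x->L; F-y->M; G-x->N; G-y->O; H-x->H; H-y->I; I-x->J; I-y->K; J-x->L; J-y->M; K-x->N; K-y->O; L-x->H; L-y->I; M-x->J; M-y->K; N-x->L; N-y->M; O-x->N; O-y->O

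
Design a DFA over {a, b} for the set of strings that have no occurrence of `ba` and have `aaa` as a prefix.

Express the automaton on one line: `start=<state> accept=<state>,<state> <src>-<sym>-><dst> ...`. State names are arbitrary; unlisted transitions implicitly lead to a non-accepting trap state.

start=s0 accept=s4,s5 s0-a->s1 s0-b->s2 s1-a->s3 s1-b->s2 s2-a->s2 s2-b->s2 s3-a->s4 s3-b->s2 s4-a->s4 s4-b->s5 s5-a->s2 s5-b->s5

Run two small machines in parallel and take their product. The first has 3 states tracking partial matches of the forbidden pattern `ba`; the second has 5 states tracking whether the input so far still matches the prefix `aaa`. A product state is a pair (one from each), accepting exactly when both do. Minimizing collapses redundant product states.
6 states suffice.
        a   b  
>  s0   s1  s2 
   s1   s3  s2 
   s2   s2  s2 
   s3   s4  s2 
 * s4   s4  s5 
 * s5   s2  s5 
(> = start, * = accepting)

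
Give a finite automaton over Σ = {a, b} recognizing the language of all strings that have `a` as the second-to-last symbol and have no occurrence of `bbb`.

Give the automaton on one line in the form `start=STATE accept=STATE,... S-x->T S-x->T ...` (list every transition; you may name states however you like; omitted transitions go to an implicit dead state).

Build one automaton per condition and run them in lockstep. The first has 7 states tracking the last 2 symbols read; the second has 4 states tracking partial matches of the forbidden pattern `bbb`. A product state is a pair (one from each), accepting exactly when both do. Minimizing collapses redundant product states.
A 7-state machine:
        a   b  
>  q0   q1  q2 
   q1   q3  q4 
   q2   q1  q5 
 * q3   q3  q4 
 * q4   q1  q5 
   q5   q1  q6 
   q6   q6  q6 
(> = start, * = accepting)

start=q0 accept=q3,q4 q0-a->q1 q0-b->q2 q1-a->q3 q1-b->q4 q2-a->q1 q2-b->q5 q3-a->q3 q3-b->q4 q4-a->q1 q4-b->q5 q5-a->q1 q5-b->q6 q6-a->q6 q6-b->q6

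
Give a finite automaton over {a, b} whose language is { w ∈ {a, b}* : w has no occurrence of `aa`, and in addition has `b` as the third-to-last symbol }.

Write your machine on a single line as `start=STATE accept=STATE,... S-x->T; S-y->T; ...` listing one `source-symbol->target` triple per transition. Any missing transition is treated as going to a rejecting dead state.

start=q0; accept=q6,q7,q8; q0-a->q1; q0-b->q2; q1-a->q3; q1-b->q2; q2-a->q4; q2-b->q5; q3-a->q3; q3-b->q3; q4-a->q3; q4-b->q6; q5-a->q7; q5-b->q8; q6-a->q4; q6-b->q5; q7-a->q3; q7-b->q6; q8-a->q7; q8-b->q8

Run two small machines in parallel and take their product. One (3 states) tracks partial matches of the forbidden pattern `aa`; the other (15 states) tracks the last 3 symbols read. Each combined state is a pair, one component from each; accept when both components accept. After merging equivalent states the machine shrinks.
With 9 states:
        a   b  
>  q0   q1  q2 
   q1   q3  q2 
   q2   q4  q5 
   q3   q3  q3 
   q4   q3  q6 
   q5   q7  q8 
 * q6   q4  q5 
 * q7   q3  q6 
 * q8   q7  q8 
(> = start, * = accepting)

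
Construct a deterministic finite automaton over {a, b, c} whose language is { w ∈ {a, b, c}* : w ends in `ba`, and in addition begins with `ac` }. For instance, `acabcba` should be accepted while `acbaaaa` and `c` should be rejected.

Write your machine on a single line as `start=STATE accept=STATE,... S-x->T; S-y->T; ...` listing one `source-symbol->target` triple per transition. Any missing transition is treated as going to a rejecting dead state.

Build one automaton per condition and run them in lockstep. The first has 3 states tracking how much of the suffix `ba` has currently been matched; the second has 4 states tracking whether the input so far still matches the prefix `ac`. A product state is a pair (one from each), accepting exactly when both do. After merging equivalent states the machine shrinks.
        a   b   c  
>  s0   s1  s2  s2 
   s1   s2  s2  s3 
   s2   s2  s2  s2 
   s3   s3  s4  s3 
   s4   s5  s4  s3 
 * s5   s3  s4  s3 
(> = start, * = accepting)

start=s0; accept=s5; s0-a->s1; s0-b->s2; s0-c->s2; s1-a->s2; s1-b->s2; s1-c->s3; s2-a->s2; s2-b->s2; s2-c->s2; s3-a->s3; s3-b->s4; s3-c->s3; s4-a->s5; s4-b->s4; s4-c->s3; s5-a->s3; s5-b->s4; s5-c->s3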